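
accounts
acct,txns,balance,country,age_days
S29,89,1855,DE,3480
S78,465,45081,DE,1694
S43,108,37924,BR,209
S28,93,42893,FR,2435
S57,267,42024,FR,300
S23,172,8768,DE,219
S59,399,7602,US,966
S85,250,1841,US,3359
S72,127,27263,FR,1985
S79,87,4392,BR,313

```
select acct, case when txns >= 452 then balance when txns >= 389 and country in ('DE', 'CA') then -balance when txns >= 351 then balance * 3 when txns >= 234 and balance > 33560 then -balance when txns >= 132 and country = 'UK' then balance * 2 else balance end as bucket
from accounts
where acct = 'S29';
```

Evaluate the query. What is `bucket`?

1855

acct = S29: txns=89, balance=1855, country=DE, age_days=3480.
txns >= 452 → false
txns >= 389 and country in ('DE', 'CA') → false
txns >= 351 → false
txns >= 234 and balance > 33560 → false
txns >= 132 and country = 'UK' → false
No prior WHEN matched → ELSE → 1855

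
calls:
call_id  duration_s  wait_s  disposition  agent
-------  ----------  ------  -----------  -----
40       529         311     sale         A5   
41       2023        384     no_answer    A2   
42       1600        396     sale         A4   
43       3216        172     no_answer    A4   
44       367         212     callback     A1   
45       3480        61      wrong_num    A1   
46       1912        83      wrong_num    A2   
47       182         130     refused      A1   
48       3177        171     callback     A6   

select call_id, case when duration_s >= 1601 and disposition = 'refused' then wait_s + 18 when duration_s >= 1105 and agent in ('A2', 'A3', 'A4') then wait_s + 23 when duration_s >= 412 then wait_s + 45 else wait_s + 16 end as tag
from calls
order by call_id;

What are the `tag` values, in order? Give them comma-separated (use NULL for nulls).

call_id=40: duration_s >= 412 → 356
call_id=41: duration_s >= 1105 and agent in ('A2', 'A3', 'A4') → 407
call_id=42: duration_s >= 1105 and agent in ('A2', 'A3', 'A4') → 419
call_id=43: duration_s >= 1105 and agent in ('A2', 'A3', 'A4') → 195
call_id=44: ELSE → 228
call_id=45: duration_s >= 412 → 106
call_id=46: duration_s >= 1105 and agent in ('A2', 'A3', 'A4') → 106
call_id=47: ELSE → 146
call_id=48: duration_s >= 412 → 216

356, 407, 419, 195, 228, 106, 106, 146, 216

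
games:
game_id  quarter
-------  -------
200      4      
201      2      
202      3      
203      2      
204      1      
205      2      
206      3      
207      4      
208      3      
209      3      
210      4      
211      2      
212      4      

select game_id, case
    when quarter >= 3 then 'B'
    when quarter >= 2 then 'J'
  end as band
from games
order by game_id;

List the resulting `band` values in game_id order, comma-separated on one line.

game_id=200: quarter >= 3 → B
game_id=201: quarter >= 2 → J
game_id=202: quarter >= 3 → B
game_id=203: quarter >= 2 → J
game_id=204: (no match → NULL) → NULL
game_id=205: quarter >= 2 → J
game_id=206: quarter >= 3 → B
game_id=207: quarter >= 3 → B
game_id=208: quarter >= 3 → B
game_id=209: quarter >= 3 → B
game_id=210: quarter >= 3 → B
game_id=211: quarter >= 2 → J
game_id=212: quarter >= 3 → B

B, J, B, J, NULL, J, B, B, B, B, B, J, B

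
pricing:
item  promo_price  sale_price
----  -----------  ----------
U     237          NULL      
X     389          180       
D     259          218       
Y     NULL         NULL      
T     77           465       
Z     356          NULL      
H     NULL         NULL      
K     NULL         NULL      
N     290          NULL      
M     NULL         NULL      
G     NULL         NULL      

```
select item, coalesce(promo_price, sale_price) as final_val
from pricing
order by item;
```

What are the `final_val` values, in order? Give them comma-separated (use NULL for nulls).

item=D: promo_price=259 → 259
item=G: promo_price=NULL, sale_price=NULL (all NULL) → NULL
item=H: promo_price=NULL, sale_price=NULL (all NULL) → NULL
item=K: promo_price=NULL, sale_price=NULL (all NULL) → NULL
item=M: promo_price=NULL, sale_price=NULL (all NULL) → NULL
item=N: promo_price=290 → 290
item=T: promo_price=77 → 77
item=U: promo_price=237 → 237
item=X: promo_price=389 → 389
item=Y: promo_price=NULL, sale_price=NULL (all NULL) → NULL
item=Z: promo_price=356 → 356

259, NULL, NULL, NULL, NULL, 290, 77, 237, 389, NULL, 356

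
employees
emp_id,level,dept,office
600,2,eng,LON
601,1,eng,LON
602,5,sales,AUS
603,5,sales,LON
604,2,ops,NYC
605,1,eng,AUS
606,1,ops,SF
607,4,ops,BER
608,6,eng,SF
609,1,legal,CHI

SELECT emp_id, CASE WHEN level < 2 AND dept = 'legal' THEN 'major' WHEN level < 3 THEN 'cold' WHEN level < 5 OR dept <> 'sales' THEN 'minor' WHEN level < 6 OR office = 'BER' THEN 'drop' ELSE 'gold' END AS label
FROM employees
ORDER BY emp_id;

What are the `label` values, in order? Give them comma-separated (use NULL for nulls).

cold, cold, drop, drop, cold, cold, cold, minor, minor, major

emp_id=600: level < 3 → cold
emp_id=601: level < 3 → cold
emp_id=602: level < 6 OR office = 'BER' → drop
emp_id=603: level < 6 OR office = 'BER' → drop
emp_id=604: level < 3 → cold
emp_id=605: level < 3 → cold
emp_id=606: level < 3 → cold
emp_id=607: level < 5 OR dept <> 'sales' → minor
emp_id=608: level < 5 OR dept <> 'sales' → minor
emp_id=609: level < 2 AND dept = 'legal' → major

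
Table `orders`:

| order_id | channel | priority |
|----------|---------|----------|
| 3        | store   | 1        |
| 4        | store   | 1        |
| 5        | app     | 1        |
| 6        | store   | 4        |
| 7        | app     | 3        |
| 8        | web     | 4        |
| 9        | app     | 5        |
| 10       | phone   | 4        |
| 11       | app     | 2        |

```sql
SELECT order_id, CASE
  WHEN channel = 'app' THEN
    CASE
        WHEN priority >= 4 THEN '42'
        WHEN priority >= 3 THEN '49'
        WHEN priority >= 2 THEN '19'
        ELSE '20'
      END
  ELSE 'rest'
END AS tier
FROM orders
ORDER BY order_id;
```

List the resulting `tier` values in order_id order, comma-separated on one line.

rest, rest, 20, rest, 49, rest, 42, rest, 19

order_id=3: channel='store' → outer ELSE → rest
order_id=4: channel='store' → outer ELSE → rest
order_id=5: channel='app' → inner[ELSE] → 20
order_id=6: channel='store' → outer ELSE → rest
order_id=7: channel='app' → inner[priority >= 3] → 49
order_id=8: channel='web' → outer ELSE → rest
order_id=9: channel='app' → inner[priority >= 4] → 42
order_id=10: channel='phone' → outer ELSE → rest
order_id=11: channel='app' → inner[priority >= 2] → 19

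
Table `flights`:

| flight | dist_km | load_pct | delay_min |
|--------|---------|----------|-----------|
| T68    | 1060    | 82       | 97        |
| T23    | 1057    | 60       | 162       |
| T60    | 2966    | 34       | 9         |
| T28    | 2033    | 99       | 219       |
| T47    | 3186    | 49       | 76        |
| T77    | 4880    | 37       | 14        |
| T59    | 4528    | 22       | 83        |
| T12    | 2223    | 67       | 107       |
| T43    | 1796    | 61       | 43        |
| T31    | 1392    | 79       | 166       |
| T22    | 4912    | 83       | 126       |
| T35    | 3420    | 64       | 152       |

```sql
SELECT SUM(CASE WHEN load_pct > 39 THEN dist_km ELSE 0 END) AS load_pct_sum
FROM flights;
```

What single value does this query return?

flight=T68: ✓ → 1060
flight=T23: ✓ → 1057
flight=T60: ✗
flight=T28: ✓ → 2033
flight=T47: ✓ → 3186
flight=T77: ✗
flight=T59: ✗
flight=T12: ✓ → 2223
flight=T43: ✓ → 1796
flight=T31: ✓ → 1392
flight=T22: ✓ → 4912
flight=T35: ✓ → 3420
load_pct_sum = 1060 + 1057 + 2033 + 3186 + 2223 + 1796 + 1392 + 4912 + 3420 = 21079

21079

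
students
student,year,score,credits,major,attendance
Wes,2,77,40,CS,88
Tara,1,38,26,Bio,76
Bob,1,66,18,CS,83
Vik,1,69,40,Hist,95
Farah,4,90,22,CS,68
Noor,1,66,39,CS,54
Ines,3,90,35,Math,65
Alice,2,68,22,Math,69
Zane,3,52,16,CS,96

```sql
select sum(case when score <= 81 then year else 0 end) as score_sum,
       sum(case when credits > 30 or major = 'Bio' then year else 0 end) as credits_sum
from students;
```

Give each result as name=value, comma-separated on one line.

[score_sum: score <= 81]
student=Wes: ✓ → 2
student=Tara: ✓ → 1
student=Bob: ✓ → 1
student=Vik: ✓ → 1
student=Farah: ✗
student=Noor: ✓ → 1
student=Ines: ✗
student=Alice: ✓ → 2
student=Zane: ✓ → 3
score_sum = 2 + 1 + 1 + 1 + 1 + 2 + 3 = 11
—
[credits_sum: credits > 30 or major = 'Bio']
student=Wes: ✓ → 2
student=Tara: ✓ → 1
student=Bob: ✗
student=Vik: ✓ → 1
student=Farah: ✗
student=Noor: ✓ → 1
student=Ines: ✓ → 3
student=Alice: ✗
student=Zane: ✗
credits_sum = 2 + 1 + 1 + 1 + 3 = 8

score_sum=11, credits_sum=8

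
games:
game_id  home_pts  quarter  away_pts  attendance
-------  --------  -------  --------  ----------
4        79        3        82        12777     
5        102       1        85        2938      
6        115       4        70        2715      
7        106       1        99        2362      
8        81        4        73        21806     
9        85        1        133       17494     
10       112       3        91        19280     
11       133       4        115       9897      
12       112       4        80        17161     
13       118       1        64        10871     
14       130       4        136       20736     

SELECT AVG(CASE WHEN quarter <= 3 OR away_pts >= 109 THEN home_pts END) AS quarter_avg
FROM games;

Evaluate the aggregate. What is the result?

108.125

game_id=4: ✓ → 79
game_id=5: ✓ → 102
game_id=6: ✗
game_id=7: ✓ → 106
game_id=8: ✗
game_id=9: ✓ → 85
game_id=10: ✓ → 112
game_id=11: ✓ → 133
game_id=12: ✗
game_id=13: ✓ → 118
game_id=14: ✓ → 130
quarter_avg = (79 + 102 + 106 + 85 + 112 + 133 + 118 + 130) / 8 = 108.125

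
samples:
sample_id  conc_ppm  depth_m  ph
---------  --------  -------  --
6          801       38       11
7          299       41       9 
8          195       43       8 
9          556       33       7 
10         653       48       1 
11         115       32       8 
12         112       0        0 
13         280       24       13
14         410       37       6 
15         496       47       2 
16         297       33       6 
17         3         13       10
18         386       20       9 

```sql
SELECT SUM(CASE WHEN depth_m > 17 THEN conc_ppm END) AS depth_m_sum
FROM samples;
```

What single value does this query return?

sample_id=6: ✓ → 801
sample_id=7: ✓ → 299
sample_id=8: ✓ → 195
sample_id=9: ✓ → 556
sample_id=10: ✓ → 653
sample_id=11: ✓ → 115
sample_id=12: ✗
sample_id=13: ✓ → 280
sample_id=14: ✓ → 410
sample_id=15: ✓ → 496
sample_id=16: ✓ → 297
sample_id=17: ✗
sample_id=18: ✓ → 386
depth_m_sum = 801 + 299 + 195 + 556 + 653 + 115 + 280 + 410 + 496 + 297 + 386 = 4488

4488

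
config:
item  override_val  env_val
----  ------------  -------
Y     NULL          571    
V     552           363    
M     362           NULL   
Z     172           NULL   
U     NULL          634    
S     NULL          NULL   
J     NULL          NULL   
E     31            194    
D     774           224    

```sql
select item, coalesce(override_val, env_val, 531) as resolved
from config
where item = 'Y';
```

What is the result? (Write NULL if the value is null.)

571

item = Y: override_val=NULL, env_val=571.
override_val=NULL, env_val=571 → 571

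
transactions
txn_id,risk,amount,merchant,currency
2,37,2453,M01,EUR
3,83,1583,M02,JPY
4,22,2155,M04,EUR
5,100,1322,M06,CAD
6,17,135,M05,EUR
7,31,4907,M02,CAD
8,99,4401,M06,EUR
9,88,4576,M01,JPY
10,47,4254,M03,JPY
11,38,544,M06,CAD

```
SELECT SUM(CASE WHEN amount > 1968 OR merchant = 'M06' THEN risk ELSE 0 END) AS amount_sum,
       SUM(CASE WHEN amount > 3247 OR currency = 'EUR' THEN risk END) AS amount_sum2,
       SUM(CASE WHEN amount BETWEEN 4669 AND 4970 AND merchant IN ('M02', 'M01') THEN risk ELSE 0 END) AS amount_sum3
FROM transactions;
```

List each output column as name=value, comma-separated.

[amount_sum: amount > 1968 OR merchant = 'M06']
txn_id=2: ✓ → 37
txn_id=3: ✗
txn_id=4: ✓ → 22
txn_id=5: ✓ → 100
txn_id=6: ✗
txn_id=7: ✓ → 31
txn_id=8: ✓ → 99
txn_id=9: ✓ → 88
txn_id=10: ✓ → 47
txn_id=11: ✓ → 38
amount_sum = 37 + 22 + 100 + 31 + 99 + 88 + 47 + 38 = 462
—
[amount_sum2: amount > 3247 OR currency = 'EUR']
txn_id=2: ✓ → 37
txn_id=3: ✗
txn_id=4: ✓ → 22
txn_id=5: ✗
txn_id=6: ✓ → 17
txn_id=7: ✓ → 31
txn_id=8: ✓ → 99
txn_id=9: ✓ → 88
txn_id=10: ✓ → 47
txn_id=11: ✗
amount_sum2 = 37 + 22 + 17 + 31 + 99 + 88 + 47 = 341
—
[amount_sum3: amount BETWEEN 4669 AND 4970 AND merchant IN ('M02', 'M01')]
txn_id=2: ✗
txn_id=3: ✗
txn_id=4: ✗
txn_id=5: ✗
txn_id=6: ✗
txn_id=7: ✓ → 31
txn_id=8: ✗
txn_id=9: ✗
txn_id=10: ✗
txn_id=11: ✗
amount_sum3 = 31

amount_sum=462, amount_sum2=341, amount_sum3=31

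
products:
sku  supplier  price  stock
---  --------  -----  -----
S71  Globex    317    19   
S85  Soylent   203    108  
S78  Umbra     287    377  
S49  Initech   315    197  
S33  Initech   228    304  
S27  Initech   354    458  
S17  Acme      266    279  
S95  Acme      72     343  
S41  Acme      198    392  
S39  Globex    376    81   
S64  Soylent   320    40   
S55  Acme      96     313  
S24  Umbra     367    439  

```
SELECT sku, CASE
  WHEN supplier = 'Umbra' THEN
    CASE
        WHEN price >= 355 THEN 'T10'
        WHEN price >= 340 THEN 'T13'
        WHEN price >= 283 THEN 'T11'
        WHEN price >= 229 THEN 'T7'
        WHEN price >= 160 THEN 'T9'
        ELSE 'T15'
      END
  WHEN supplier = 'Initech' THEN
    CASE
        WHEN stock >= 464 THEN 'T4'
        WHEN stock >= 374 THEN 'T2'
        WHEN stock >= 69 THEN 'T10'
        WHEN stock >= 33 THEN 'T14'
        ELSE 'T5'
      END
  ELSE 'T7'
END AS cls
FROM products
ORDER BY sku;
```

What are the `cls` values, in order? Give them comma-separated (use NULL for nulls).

sku=S17: supplier='Acme' → outer ELSE → T7
sku=S24: supplier='Umbra' → inner[price >= 355] → T10
sku=S27: supplier='Initech' → inner[stock >= 374] → T2
sku=S33: supplier='Initech' → inner[stock >= 69] → T10
sku=S39: supplier='Globex' → outer ELSE → T7
sku=S41: supplier='Acme' → outer ELSE → T7
sku=S49: supplier='Initech' → inner[stock >= 69] → T10
sku=S55: supplier='Acme' → outer ELSE → T7
sku=S64: supplier='Soylent' → outer ELSE → T7
sku=S71: supplier='Globex' → outer ELSE → T7
sku=S78: supplier='Umbra' → inner[price >= 283] → T11
sku=S85: supplier='Soylent' → outer ELSE → T7
sku=S95: supplier='Acme' → outer ELSE → T7

T7, T10, T2, T10, T7, T7, T10, T7, T7, T7, T11, T7, T7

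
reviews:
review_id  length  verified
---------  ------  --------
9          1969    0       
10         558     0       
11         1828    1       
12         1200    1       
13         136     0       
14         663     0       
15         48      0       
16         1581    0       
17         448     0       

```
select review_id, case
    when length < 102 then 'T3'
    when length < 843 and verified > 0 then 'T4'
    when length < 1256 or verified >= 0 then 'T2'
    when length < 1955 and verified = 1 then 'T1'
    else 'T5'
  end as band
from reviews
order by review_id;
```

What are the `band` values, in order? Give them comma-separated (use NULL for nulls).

review_id=9: length < 1256 or verified >= 0 → T2
review_id=10: length < 1256 or verified >= 0 → T2
review_id=11: length < 1256 or verified >= 0 → T2
review_id=12: length < 1256 or verified >= 0 → T2
review_id=13: length < 1256 or verified >= 0 → T2
review_id=14: length < 1256 or verified >= 0 → T2
review_id=15: length < 102 → T3
review_id=16: length < 1256 or verified >= 0 → T2
review_id=17: length < 1256 or verified >= 0 → T2

T2, T2, T2, T2, T2, T2, T3, T2, T2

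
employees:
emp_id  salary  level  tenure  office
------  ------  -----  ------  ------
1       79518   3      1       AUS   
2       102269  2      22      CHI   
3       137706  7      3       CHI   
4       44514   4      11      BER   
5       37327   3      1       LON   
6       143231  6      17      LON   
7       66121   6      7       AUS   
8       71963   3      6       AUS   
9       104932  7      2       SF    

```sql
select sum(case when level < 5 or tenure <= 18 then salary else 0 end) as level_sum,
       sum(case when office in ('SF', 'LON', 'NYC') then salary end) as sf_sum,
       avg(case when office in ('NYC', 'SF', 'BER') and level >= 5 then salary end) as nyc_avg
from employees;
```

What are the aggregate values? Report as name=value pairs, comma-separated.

level_sum=787581, sf_sum=285490, nyc_avg=104932

[level_sum: level < 5 or tenure <= 18]
emp_id=1: ✓ → 79518
emp_id=2: ✓ → 102269
emp_id=3: ✓ → 137706
emp_id=4: ✓ → 44514
emp_id=5: ✓ → 37327
emp_id=6: ✓ → 143231
emp_id=7: ✓ → 66121
emp_id=8: ✓ → 71963
emp_id=9: ✓ → 104932
level_sum = 79518 + 102269 + 137706 + 44514 + 37327 + 143231 + 66121 + 71963 + 104932 = 787581
—
[sf_sum: office in ('SF', 'LON', 'NYC')]
emp_id=1: ✗
emp_id=2: ✗
emp_id=3: ✗
emp_id=4: ✗
emp_id=5: ✓ → 37327
emp_id=6: ✓ → 143231
emp_id=7: ✗
emp_id=8: ✗
emp_id=9: ✓ → 104932
sf_sum = 37327 + 143231 + 104932 = 285490
—
[nyc_avg: office in ('NYC', 'SF', 'BER') and level >= 5]
emp_id=1: ✗
emp_id=2: ✗
emp_id=3: ✗
emp_id=4: ✗
emp_id=5: ✗
emp_id=6: ✗
emp_id=7: ✗
emp_id=8: ✗
emp_id=9: ✓ → 104932
nyc_avg = 104932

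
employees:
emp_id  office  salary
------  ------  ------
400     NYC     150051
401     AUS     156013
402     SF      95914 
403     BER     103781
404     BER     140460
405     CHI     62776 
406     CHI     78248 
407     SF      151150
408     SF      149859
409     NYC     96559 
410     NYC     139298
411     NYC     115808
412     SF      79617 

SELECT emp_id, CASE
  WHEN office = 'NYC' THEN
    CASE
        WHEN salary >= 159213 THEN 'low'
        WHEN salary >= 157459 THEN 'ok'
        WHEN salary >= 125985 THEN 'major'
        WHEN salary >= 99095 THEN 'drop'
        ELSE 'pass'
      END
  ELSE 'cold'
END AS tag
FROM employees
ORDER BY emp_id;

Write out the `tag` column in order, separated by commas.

emp_id=400: office='NYC' → inner[salary >= 125985] → major
emp_id=401: office='AUS' → outer ELSE → cold
emp_id=402: office='SF' → outer ELSE → cold
emp_id=403: office='BER' → outer ELSE → cold
emp_id=404: office='BER' → outer ELSE → cold
emp_id=405: office='CHI' → outer ELSE → cold
emp_id=406: office='CHI' → outer ELSE → cold
emp_id=407: office='SF' → outer ELSE → cold
emp_id=408: office='SF' → outer ELSE → cold
emp_id=409: office='NYC' → inner[ELSE] → pass
emp_id=410: office='NYC' → inner[salary >= 125985] → major
emp_id=411: office='NYC' → inner[salary >= 99095] → drop
emp_id=412: office='SF' → outer ELSE → cold

major, cold, cold, cold, cold, cold, cold, cold, cold, pass, major, drop, cold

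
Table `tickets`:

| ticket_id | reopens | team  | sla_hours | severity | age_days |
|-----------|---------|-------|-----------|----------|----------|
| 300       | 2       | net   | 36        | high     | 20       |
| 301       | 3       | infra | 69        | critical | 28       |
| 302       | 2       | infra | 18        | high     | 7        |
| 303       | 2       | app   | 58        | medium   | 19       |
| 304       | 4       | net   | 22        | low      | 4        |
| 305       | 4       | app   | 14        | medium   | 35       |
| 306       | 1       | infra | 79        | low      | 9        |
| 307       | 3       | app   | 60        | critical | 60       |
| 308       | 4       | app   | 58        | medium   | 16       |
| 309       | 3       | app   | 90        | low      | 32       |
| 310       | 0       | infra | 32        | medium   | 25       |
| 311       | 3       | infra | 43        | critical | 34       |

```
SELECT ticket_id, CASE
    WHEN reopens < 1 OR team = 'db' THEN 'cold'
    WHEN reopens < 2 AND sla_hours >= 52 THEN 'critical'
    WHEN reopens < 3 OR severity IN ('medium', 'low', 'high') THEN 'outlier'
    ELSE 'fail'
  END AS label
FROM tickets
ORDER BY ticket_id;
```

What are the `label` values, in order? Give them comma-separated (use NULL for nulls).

ticket_id=300: reopens < 3 OR severity IN ('medium', 'low', 'high') → outlier
ticket_id=301: ELSE → fail
ticket_id=302: reopens < 3 OR severity IN ('medium', 'low', 'high') → outlier
ticket_id=303: reopens < 3 OR severity IN ('medium', 'low', 'high') → outlier
ticket_id=304: reopens < 3 OR severity IN ('medium', 'low', 'high') → outlier
ticket_id=305: reopens < 3 OR severity IN ('medium', 'low', 'high') → outlier
ticket_id=306: reopens < 2 AND sla_hours >= 52 → critical
ticket_id=307: ELSE → fail
ticket_id=308: reopens < 3 OR severity IN ('medium', 'low', 'high') → outlier
ticket_id=309: reopens < 3 OR severity IN ('medium', 'low', 'high') → outlier
ticket_id=310: reopens < 1 OR team = 'db' → cold
ticket_id=311: ELSE → fail

outlier, fail, outlier, outlier, outlier, outlier, critical, fail, outlier, outlier, cold, fail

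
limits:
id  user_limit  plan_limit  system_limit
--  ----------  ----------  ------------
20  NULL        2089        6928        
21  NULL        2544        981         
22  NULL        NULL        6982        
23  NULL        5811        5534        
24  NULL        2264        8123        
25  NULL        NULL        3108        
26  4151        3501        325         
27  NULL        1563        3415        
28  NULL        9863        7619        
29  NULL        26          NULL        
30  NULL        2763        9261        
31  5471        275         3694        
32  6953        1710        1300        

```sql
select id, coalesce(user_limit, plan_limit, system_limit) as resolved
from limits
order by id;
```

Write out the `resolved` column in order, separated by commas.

id=20: user_limit=NULL, plan_limit=2089 → 2089
id=21: user_limit=NULL, plan_limit=2544 → 2544
id=22: user_limit=NULL, plan_limit=NULL, system_limit=6982 → 6982
id=23: user_limit=NULL, plan_limit=5811 → 5811
id=24: user_limit=NULL, plan_limit=2264 → 2264
id=25: user_limit=NULL, plan_limit=NULL, system_limit=3108 → 3108
id=26: user_limit=4151 → 4151
id=27: user_limit=NULL, plan_limit=1563 → 1563
id=28: user_limit=NULL, plan_limit=9863 → 9863
id=29: user_limit=NULL, plan_limit=26 → 26
id=30: user_limit=NULL, plan_limit=2763 → 2763
id=31: user_limit=5471 → 5471
id=32: user_limit=6953 → 6953

2089, 2544, 6982, 5811, 2264, 3108, 4151, 1563, 9863, 26, 2763, 5471, 6953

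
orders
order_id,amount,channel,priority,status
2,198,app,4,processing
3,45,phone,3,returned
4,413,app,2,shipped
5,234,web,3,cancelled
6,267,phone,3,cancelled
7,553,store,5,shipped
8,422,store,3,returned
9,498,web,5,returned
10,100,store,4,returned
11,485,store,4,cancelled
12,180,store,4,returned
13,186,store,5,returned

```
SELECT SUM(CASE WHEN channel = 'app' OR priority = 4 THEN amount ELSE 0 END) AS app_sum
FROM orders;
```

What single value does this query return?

order_id=2: ✓ → 198
order_id=3: ✗
order_id=4: ✓ → 413
order_id=5: ✗
order_id=6: ✗
order_id=7: ✗
order_id=8: ✗
order_id=9: ✗
order_id=10: ✓ → 100
order_id=11: ✓ → 485
order_id=12: ✓ → 180
order_id=13: ✗
app_sum = 198 + 413 + 100 + 485 + 180 = 1376

1376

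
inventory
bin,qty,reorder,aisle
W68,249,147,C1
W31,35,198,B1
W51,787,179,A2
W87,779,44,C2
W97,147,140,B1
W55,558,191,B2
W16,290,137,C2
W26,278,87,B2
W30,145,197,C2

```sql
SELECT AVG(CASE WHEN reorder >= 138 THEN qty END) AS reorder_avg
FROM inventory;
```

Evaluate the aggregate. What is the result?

320.1666666667

bin=W68: ✓ → 249
bin=W31: ✓ → 35
bin=W51: ✓ → 787
bin=W87: ✗
bin=W97: ✓ → 147
bin=W55: ✓ → 558
bin=W16: ✗
bin=W26: ✗
bin=W30: ✓ → 145
reorder_avg = (249 + 35 + 787 + 147 + 558 + 145) / 6 = 320.1666666667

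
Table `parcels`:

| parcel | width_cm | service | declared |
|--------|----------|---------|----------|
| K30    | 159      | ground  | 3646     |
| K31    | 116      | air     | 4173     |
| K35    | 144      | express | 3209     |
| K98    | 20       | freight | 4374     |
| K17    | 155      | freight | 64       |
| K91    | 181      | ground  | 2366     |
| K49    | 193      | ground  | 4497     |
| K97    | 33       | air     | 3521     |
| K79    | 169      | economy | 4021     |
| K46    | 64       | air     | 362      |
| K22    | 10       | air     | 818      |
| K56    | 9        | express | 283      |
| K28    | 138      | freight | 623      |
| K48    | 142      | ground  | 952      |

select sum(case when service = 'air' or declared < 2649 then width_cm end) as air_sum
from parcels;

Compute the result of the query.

parcel=K30: ✗
parcel=K31: ✓ → 116
parcel=K35: ✗
parcel=K98: ✗
parcel=K17: ✓ → 155
parcel=K91: ✓ → 181
parcel=K49: ✗
parcel=K97: ✓ → 33
parcel=K79: ✗
parcel=K46: ✓ → 64
parcel=K22: ✓ → 10
parcel=K56: ✓ → 9
parcel=K28: ✓ → 138
parcel=K48: ✓ → 142
air_sum = 116 + 155 + 181 + 33 + 64 + 10 + 9 + 138 + 142 = 848

848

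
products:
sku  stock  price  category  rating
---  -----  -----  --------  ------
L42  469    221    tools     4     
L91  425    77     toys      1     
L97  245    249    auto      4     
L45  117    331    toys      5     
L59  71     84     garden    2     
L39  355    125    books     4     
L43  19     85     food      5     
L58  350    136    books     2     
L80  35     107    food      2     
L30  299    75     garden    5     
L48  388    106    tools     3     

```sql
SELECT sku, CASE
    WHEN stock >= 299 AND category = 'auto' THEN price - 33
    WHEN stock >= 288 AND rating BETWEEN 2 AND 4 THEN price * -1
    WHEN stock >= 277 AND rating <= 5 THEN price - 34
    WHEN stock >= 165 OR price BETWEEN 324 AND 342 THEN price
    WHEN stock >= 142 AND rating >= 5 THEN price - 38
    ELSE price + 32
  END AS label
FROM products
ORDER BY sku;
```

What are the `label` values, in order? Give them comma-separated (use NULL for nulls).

sku=L30: stock >= 277 AND rating <= 5 → 41
sku=L39: stock >= 288 AND rating BETWEEN 2 AND 4 → -125
sku=L42: stock >= 288 AND rating BETWEEN 2 AND 4 → -221
sku=L43: ELSE → 117
sku=L45: stock >= 165 OR price BETWEEN 324 AND 342 → 331
sku=L48: stock >= 288 AND rating BETWEEN 2 AND 4 → -106
sku=L58: stock >= 288 AND rating BETWEEN 2 AND 4 → -136
sku=L59: ELSE → 116
sku=L80: ELSE → 139
sku=L91: stock >= 277 AND rating <= 5 → 43
sku=L97: stock >= 165 OR price BETWEEN 324 AND 342 → 249

41, -125, -221, 117, 331, -106, -136, 116, 139, 43, 249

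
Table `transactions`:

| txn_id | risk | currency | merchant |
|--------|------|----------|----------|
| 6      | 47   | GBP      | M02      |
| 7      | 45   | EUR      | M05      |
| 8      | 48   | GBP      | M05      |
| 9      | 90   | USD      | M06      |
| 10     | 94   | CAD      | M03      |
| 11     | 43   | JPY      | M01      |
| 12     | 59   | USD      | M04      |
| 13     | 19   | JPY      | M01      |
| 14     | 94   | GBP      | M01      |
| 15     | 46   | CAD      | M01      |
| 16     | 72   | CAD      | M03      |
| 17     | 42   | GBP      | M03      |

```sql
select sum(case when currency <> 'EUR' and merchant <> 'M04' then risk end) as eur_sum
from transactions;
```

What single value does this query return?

595

txn_id=6: ✓ → 47
txn_id=7: ✗
txn_id=8: ✓ → 48
txn_id=9: ✓ → 90
txn_id=10: ✓ → 94
txn_id=11: ✓ → 43
txn_id=12: ✗
txn_id=13: ✓ → 19
txn_id=14: ✓ → 94
txn_id=15: ✓ → 46
txn_id=16: ✓ → 72
txn_id=17: ✓ → 42
eur_sum = 47 + 48 + 90 + 94 + 43 + 19 + 94 + 46 + 72 + 42 = 595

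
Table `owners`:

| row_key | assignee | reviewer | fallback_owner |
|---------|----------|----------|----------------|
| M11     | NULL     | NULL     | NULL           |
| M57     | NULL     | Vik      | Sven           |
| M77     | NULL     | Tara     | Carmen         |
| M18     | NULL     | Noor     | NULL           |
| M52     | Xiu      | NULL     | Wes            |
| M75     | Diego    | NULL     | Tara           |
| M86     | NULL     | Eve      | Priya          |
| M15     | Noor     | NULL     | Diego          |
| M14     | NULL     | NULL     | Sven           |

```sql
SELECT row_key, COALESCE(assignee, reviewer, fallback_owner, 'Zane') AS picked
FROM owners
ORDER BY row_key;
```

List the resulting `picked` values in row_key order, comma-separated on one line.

Zane, Sven, Noor, Noor, Xiu, Vik, Diego, Tara, Eve

row_key=M11: assignee=NULL, reviewer=NULL, fallback_owner=NULL, → literal Zane → Zane
row_key=M14: assignee=NULL, reviewer=NULL, fallback_owner=Sven → Sven
row_key=M15: assignee=Noor → Noor
row_key=M18: assignee=NULL, reviewer=Noor → Noor
row_key=M52: assignee=Xiu → Xiu
row_key=M57: assignee=NULL, reviewer=Vik → Vik
row_key=M75: assignee=Diego → Diego
row_key=M77: assignee=NULL, reviewer=Tara → Tara
row_key=M86: assignee=NULL, reviewer=Eve → Eve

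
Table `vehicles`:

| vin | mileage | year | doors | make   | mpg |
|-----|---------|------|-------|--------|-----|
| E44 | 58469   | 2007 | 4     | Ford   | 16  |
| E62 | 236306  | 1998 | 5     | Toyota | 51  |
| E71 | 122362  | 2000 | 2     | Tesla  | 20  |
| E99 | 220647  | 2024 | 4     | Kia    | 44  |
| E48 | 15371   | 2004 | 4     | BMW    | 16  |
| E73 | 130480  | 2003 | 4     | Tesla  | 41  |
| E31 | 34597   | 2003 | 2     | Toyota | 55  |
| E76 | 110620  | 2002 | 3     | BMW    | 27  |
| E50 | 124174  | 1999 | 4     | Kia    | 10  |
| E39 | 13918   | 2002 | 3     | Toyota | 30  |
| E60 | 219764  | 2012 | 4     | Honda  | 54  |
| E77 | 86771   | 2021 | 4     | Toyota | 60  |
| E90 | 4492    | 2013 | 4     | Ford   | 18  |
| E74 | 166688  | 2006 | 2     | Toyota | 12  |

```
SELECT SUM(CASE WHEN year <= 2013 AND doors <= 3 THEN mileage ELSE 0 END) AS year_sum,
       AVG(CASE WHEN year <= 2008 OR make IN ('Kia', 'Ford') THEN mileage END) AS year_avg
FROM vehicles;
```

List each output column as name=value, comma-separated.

[year_sum: year <= 2013 AND doors <= 3]
vin=E44: ✗
vin=E62: ✗
vin=E71: ✓ → 122362
vin=E99: ✗
vin=E48: ✗
vin=E73: ✗
vin=E31: ✓ → 34597
vin=E76: ✓ → 110620
vin=E50: ✗
vin=E39: ✓ → 13918
vin=E60: ✗
vin=E77: ✗
vin=E90: ✗
vin=E74: ✓ → 166688
year_sum = 122362 + 34597 + 110620 + 13918 + 166688 = 448185
—
[year_avg: year <= 2008 OR make IN ('Kia', 'Ford')]
vin=E44: ✓ → 58469
vin=E62: ✓ → 236306
vin=E71: ✓ → 122362
vin=E99: ✓ → 220647
vin=E48: ✓ → 15371
vin=E73: ✓ → 130480
vin=E31: ✓ → 34597
vin=E76: ✓ → 110620
vin=E50: ✓ → 124174
vin=E39: ✓ → 13918
vin=E60: ✗
vin=E77: ✗
vin=E90: ✓ → 4492
vin=E74: ✓ → 166688
year_avg = (58469 + 236306 + 122362 + 220647 + 15371 + 130480 + 34597 + 110620 + 124174 + 13918 + 4492 + 166688) / 12 = 103177

year_sum=448185, year_avg=103177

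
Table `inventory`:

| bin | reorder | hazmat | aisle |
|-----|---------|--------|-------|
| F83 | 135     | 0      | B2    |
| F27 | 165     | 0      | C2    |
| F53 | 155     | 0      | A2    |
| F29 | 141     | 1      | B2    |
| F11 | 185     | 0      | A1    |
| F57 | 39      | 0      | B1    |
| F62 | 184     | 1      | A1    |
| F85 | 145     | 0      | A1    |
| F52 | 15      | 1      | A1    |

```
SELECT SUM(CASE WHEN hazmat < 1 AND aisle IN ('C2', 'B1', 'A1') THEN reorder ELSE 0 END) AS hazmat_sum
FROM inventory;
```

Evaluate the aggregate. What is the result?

bin=F83: ✗
bin=F27: ✓ → 165
bin=F53: ✗
bin=F29: ✗
bin=F11: ✓ → 185
bin=F57: ✓ → 39
bin=F62: ✗
bin=F85: ✓ → 145
bin=F52: ✗
hazmat_sum = 165 + 185 + 39 + 145 = 534

534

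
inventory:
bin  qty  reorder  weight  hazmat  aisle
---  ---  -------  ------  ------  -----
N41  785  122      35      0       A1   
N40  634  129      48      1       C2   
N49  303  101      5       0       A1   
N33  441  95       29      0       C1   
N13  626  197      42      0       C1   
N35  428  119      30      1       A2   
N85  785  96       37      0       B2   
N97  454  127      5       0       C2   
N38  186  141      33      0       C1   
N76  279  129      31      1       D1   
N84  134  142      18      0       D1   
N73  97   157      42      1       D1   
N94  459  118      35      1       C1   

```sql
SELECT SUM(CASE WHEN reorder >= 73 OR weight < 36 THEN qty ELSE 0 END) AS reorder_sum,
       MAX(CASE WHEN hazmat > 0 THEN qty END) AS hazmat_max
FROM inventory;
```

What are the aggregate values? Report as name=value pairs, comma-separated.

reorder_sum=5611, hazmat_max=634

[reorder_sum: reorder >= 73 OR weight < 36]
bin=N41: ✓ → 785
bin=N40: ✓ → 634
bin=N49: ✓ → 303
bin=N33: ✓ → 441
bin=N13: ✓ → 626
bin=N35: ✓ → 428
bin=N85: ✓ → 785
bin=N97: ✓ → 454
bin=N38: ✓ → 186
bin=N76: ✓ → 279
bin=N84: ✓ → 134
bin=N73: ✓ → 97
bin=N94: ✓ → 459
reorder_sum = 785 + 634 + 303 + 441 + 626 + 428 + 785 + 454 + 186 + 279 + 134 + 97 + 459 = 5611
—
[hazmat_max: hazmat > 0]
bin=N41: ✗
bin=N40: ✓ → 634
bin=N49: ✗
bin=N33: ✗
bin=N13: ✗
bin=N35: ✓ → 428
bin=N85: ✗
bin=N97: ✗
bin=N38: ✗
bin=N76: ✓ → 279
bin=N84: ✗
bin=N73: ✓ → 97
bin=N94: ✓ → 459
hazmat_max = MAX(634, 428, 279, 97, 459) = 634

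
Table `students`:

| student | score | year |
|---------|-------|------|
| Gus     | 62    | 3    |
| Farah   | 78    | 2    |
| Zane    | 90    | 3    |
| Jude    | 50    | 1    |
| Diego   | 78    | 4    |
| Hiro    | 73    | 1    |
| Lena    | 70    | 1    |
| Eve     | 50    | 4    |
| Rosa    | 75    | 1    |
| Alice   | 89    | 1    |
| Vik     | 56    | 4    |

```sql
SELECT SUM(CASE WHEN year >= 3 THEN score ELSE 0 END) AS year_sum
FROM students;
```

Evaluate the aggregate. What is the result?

student=Gus: ✓ → 62
student=Farah: ✗
student=Zane: ✓ → 90
student=Jude: ✗
student=Diego: ✓ → 78
student=Hiro: ✗
student=Lena: ✗
student=Eve: ✓ → 50
student=Rosa: ✗
student=Alice: ✗
student=Vik: ✓ → 56
year_sum = 62 + 90 + 78 + 50 + 56 = 336

336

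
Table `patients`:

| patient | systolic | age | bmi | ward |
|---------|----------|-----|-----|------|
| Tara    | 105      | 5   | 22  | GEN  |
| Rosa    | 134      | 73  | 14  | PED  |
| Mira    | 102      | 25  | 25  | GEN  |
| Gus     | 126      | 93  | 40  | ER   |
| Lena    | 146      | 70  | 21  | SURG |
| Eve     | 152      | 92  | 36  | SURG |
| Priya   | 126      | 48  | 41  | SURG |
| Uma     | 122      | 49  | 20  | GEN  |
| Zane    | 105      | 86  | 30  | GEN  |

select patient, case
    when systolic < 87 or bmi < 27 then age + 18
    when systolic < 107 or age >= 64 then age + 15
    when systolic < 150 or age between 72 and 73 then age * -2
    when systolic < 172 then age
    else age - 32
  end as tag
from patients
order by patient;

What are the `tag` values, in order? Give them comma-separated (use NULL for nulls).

107, 108, 88, 43, -96, 91, 23, 67, 101

patient=Eve: systolic < 107 or age >= 64 → 107
patient=Gus: systolic < 107 or age >= 64 → 108
patient=Lena: systolic < 87 or bmi < 27 → 88
patient=Mira: systolic < 87 or bmi < 27 → 43
patient=Priya: systolic < 150 or age between 72 and 73 → -96
patient=Rosa: systolic < 87 or bmi < 27 → 91
patient=Tara: systolic < 87 or bmi < 27 → 23
patient=Uma: systolic < 87 or bmi < 27 → 67
patient=Zane: systolic < 107 or age >= 64 → 101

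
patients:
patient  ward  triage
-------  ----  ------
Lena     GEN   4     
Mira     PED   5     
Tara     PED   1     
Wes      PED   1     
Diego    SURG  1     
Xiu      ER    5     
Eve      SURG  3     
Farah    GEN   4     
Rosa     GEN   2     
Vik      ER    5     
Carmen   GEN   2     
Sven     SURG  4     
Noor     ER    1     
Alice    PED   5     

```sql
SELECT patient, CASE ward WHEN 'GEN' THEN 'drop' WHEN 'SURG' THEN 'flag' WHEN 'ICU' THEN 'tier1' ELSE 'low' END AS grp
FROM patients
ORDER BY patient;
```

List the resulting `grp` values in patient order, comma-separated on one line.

patient=Alice: ELSE → low
patient=Carmen: ward='GEN' → drop
patient=Diego: ward='SURG' → flag
patient=Eve: ward='SURG' → flag
patient=Farah: ward='GEN' → drop
patient=Lena: ward='GEN' → drop
patient=Mira: ELSE → low
patient=Noor: ELSE → low
patient=Rosa: ward='GEN' → drop
patient=Sven: ward='SURG' → flag
patient=Tara: ELSE → low
patient=Vik: ELSE → low
patient=Wes: ELSE → low
patient=Xiu: ELSE → low

low, drop, flag, flag, drop, drop, low, low, drop, flag, low, low, low, low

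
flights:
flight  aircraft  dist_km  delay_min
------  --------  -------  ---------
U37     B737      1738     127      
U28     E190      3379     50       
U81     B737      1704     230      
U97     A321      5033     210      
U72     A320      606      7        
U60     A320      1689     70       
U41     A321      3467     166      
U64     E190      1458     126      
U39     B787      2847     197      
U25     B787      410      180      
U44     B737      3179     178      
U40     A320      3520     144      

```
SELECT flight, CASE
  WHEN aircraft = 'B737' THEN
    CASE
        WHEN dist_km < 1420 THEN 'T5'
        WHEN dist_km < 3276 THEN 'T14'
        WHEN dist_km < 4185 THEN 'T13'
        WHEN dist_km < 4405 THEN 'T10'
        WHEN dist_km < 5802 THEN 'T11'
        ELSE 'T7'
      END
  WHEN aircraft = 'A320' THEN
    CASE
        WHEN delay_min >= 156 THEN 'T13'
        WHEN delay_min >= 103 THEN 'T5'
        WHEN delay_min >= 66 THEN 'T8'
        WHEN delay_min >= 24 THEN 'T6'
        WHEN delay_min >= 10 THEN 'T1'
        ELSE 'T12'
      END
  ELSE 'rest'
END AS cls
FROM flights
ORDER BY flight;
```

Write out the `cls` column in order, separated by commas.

flight=U25: aircraft='B787' → outer ELSE → rest
flight=U28: aircraft='E190' → outer ELSE → rest
flight=U37: aircraft='B737' → inner[dist_km < 3276] → T14
flight=U39: aircraft='B787' → outer ELSE → rest
flight=U40: aircraft='A320' → inner[delay_min >= 103] → T5
flight=U41: aircraft='A321' → outer ELSE → rest
flight=U44: aircraft='B737' → inner[dist_km < 3276] → T14
flight=U60: aircraft='A320' → inner[delay_min >= 66] → T8
flight=U64: aircraft='E190' → outer ELSE → rest
flight=U72: aircraft='A320' → inner[ELSE] → T12
flight=U81: aircraft='B737' → inner[dist_km < 3276] → T14
flight=U97: aircraft='A321' → outer ELSE → rest

rest, rest, T14, rest, T5, rest, T14, T8, rest, T12, T14, rest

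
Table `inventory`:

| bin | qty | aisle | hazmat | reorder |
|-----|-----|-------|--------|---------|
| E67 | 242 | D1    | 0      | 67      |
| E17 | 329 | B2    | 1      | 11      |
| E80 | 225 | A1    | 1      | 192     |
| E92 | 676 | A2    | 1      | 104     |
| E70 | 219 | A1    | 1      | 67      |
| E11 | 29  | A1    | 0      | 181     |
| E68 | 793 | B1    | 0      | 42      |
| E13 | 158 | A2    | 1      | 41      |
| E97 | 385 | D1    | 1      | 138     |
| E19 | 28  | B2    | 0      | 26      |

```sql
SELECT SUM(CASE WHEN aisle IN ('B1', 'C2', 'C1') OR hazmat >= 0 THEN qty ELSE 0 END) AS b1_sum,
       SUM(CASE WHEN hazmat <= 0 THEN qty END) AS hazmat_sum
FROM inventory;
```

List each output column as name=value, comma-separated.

[b1_sum: aisle IN ('B1', 'C2', 'C1') OR hazmat >= 0]
bin=E67: ✓ → 242
bin=E17: ✓ → 329
bin=E80: ✓ → 225
bin=E92: ✓ → 676
bin=E70: ✓ → 219
bin=E11: ✓ → 29
bin=E68: ✓ → 793
bin=E13: ✓ → 158
bin=E97: ✓ → 385
bin=E19: ✓ → 28
b1_sum = 242 + 329 + 225 + 676 + 219 + 29 + 793 + 158 + 385 + 28 = 3084
—
[hazmat_sum: hazmat <= 0]
bin=E67: ✓ → 242
bin=E17: ✗
bin=E80: ✗
bin=E92: ✗
bin=E70: ✗
bin=E11: ✓ → 29
bin=E68: ✓ → 793
bin=E13: ✗
bin=E97: ✗
bin=E19: ✓ → 28
hazmat_sum = 242 + 29 + 793 + 28 = 1092

b1_sum=3084, hazmat_sum=1092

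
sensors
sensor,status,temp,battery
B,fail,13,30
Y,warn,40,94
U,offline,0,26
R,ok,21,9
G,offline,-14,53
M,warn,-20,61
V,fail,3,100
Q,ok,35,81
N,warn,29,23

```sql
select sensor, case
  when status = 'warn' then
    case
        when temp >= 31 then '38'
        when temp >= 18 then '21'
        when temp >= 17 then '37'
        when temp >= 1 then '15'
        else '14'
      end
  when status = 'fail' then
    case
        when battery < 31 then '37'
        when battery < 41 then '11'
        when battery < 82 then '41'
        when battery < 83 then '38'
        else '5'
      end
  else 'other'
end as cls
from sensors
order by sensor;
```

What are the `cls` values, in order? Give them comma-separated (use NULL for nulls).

37, other, 14, 21, other, other, other, 5, 38

sensor=B: status='fail' → inner[battery < 31] → 37
sensor=G: status='offline' → outer ELSE → other
sensor=M: status='warn' → inner[ELSE] → 14
sensor=N: status='warn' → inner[temp >= 18] → 21
sensor=Q: status='ok' → outer ELSE → other
sensor=R: status='ok' → outer ELSE → other
sensor=U: status='offline' → outer ELSE → other
sensor=V: status='fail' → inner[ELSE] → 5
sensor=Y: status='warn' → inner[temp >= 31] → 38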